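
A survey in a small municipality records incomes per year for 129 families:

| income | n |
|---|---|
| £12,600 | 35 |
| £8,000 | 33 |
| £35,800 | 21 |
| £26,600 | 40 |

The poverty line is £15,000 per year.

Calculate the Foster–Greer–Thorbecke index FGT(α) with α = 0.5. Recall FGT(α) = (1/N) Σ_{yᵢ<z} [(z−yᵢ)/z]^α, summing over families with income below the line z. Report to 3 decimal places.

Below the line: 33×£8,000, 35×£12,600 (q = 68 of N = 129).
Normalized shortfalls: (15000−8000)/15000 = 0.4667 (×33); (15000−12600)/15000 = 0.1600 (×35).
Raised to α = 0.5: 0.68313 (×33); 0.40000 (×35).
Sum = 36.543292; FGT(0.5) = 36.543292 / 129 = 0.283.

0.283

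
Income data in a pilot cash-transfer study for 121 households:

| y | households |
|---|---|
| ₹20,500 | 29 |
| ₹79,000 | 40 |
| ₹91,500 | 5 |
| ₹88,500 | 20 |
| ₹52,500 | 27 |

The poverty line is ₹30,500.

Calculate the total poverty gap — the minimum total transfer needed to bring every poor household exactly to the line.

Incomes under z: 29×₹20,500 (q = 29 of N = 121).
Individual gaps: 29×(30500−20500) = 290000.
Aggregate gap = ₹290,000.

₹290,000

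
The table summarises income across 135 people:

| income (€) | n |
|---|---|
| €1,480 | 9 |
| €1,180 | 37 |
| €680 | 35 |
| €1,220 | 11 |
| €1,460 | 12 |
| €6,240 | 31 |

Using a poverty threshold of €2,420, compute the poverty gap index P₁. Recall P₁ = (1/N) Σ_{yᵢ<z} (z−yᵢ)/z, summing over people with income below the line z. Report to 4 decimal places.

0.4284

Incomes under z: 35×€680, 37×€1,180, 11×€1,220, 12×€1,460, 9×€1,480 (q = 104 of N = 135).
Relative gaps: (2420−680)/2420 = 0.7190 (×35); (2420−1180)/2420 = 0.5124 (×37); (2420−1220)/2420 = 0.4959 (×11); (2420−1460)/2420 = 0.3967 (×12); (2420−1480)/2420 = 0.3884 (×9).
Sum of shortfalls = 57.834711; P₁ averages over all N: 57.834711 / 135 = 0.4284.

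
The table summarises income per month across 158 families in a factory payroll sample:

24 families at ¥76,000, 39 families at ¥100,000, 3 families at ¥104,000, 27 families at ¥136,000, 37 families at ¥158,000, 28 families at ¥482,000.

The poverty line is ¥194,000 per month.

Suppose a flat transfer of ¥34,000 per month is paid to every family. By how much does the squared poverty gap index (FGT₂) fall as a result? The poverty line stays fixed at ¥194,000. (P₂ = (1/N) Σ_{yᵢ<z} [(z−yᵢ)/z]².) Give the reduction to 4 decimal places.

0.0853

Before: below the line — 24×¥76,000, 39×¥100,000, 3×¥104,000, 27×¥136,000, 37×¥158,000; squared poverty gap index (FGT₂) = 0.141573.
After the ¥34,000 transfer: below the line — 24×¥110,000, 39×¥134,000, 3×¥138,000, 27×¥170,000, 37×¥192,000; squared poverty gap index (FGT₂) = 0.056311.
Reduction = 0.141573 − 0.056311 = 0.0853.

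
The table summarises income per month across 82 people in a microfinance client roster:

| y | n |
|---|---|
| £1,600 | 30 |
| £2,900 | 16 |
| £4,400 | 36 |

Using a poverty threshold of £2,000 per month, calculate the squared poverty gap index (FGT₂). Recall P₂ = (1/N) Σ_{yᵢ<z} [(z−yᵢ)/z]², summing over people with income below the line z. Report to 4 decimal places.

0.0146

Below z: 30×£1,600 (q = 30 of N = 82).
Shortfall ratios: (2000−1600)/2000 = 0.2000 (×30).
Squared: 0.0400 (×30).
Sum = 1.200000; P₂ = 1.200000 / 82 = 0.0146.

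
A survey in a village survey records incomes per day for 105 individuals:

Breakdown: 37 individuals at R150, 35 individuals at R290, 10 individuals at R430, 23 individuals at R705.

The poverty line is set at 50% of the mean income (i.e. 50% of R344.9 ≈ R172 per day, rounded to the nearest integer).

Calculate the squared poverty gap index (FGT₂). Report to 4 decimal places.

0.0058

Below z: 37×R150 (q = 37 of N = 105).
Gap ratios (z−y)/z: (172−150)/172 = 0.1279 (×37).
Squared: 0.0164 (×37).
Sum = 0.605327; P₂ = 0.605327 / 105 = 0.0058.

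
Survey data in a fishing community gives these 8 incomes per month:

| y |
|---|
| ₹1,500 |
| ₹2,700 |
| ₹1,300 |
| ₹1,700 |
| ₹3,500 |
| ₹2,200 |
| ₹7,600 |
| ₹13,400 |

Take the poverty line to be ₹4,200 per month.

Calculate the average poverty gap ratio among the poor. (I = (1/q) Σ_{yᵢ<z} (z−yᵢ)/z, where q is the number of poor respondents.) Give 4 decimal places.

Poor units: ₹1,300, ₹1,500, ₹1,700, ₹2,200, ₹2,700, ₹3,500 (q = 6 of N = 8).
Relative gaps: 0.6905, 0.6429, 0.5952, 0.4762, 0.3571, 0.1667; sum = 2.928571.
The income-gap ratio divides by q (the poor only): 2.928571 / 6 = 0.4881.

0.4881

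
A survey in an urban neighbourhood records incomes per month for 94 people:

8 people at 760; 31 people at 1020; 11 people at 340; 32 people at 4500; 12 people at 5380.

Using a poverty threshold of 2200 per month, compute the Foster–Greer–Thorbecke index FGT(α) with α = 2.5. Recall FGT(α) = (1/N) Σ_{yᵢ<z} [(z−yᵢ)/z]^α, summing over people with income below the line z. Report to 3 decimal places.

Incomes under z: 11×340, 8×760, 31×1020 (q = 50 of N = 94).
Normalized shortfalls: (2200−340)/2200 = 0.8455 (×11); (2200−760)/2200 = 0.6545 (×8); (2200−1020)/2200 = 0.5364 (×31).
Raised to α = 2.5: 0.65724 (×11); 0.34662 (×8); 0.21069 (×31).
Sum = 16.534058; FGT(2.5) = 16.534058 / 94 = 0.176.

0.176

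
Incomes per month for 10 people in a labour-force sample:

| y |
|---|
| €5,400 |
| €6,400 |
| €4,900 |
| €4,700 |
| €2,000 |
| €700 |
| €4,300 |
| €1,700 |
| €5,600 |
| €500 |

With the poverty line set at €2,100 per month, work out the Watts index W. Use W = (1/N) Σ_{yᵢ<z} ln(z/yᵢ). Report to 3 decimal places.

Incomes under z: €500, €700, €1,700, €2,000 (q = 4 of N = 10).
Log shortfalls: ln(2100/500) = 1.4351; ln(2100/700) = 1.0986; ln(2100/1700) = 0.2113; ln(2100/2000) = 0.0488.
W = 2.793796 / 10 = 0.279.

0.279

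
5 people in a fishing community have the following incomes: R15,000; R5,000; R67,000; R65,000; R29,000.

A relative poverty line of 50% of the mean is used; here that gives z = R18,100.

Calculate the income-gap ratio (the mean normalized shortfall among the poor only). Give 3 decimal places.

0.448

Poor units: R5,000, R15,000 (q = 2 of N = 5).
Shortfall ratios (z−y)/z: 0.7238, 0.1713; sum = 0.895028.
The income-gap ratio divides by q (the poor only): 0.895028 / 2 = 0.448.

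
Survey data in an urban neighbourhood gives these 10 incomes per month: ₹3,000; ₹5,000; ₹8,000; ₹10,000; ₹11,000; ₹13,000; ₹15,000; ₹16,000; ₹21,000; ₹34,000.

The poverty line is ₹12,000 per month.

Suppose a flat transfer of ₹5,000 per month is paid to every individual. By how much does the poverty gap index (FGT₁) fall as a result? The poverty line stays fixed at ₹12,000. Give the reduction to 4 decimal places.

Before: below the line — ₹3,000, ₹5,000, ₹8,000, ₹10,000, ₹11,000; poverty gap index (FGT₁) = 0.191667.
After the ₹5,000 transfer: below the line — ₹8,000, ₹10,000; poverty gap index (FGT₁) = 0.050000.
Reduction = 0.191667 − 0.050000 = 0.1417.

0.1417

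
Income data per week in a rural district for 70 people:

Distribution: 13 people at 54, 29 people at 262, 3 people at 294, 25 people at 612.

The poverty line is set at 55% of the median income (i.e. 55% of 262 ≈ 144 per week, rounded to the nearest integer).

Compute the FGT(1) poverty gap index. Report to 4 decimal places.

0.1161

Below z: 13×54 (q = 13 of N = 70).
Gap ratios (z−y)/z: (144−54)/144 = 0.6250 (×13).
Σ = 8.125000. Dividing by the full population N = 70 gives P₁ = 0.1161.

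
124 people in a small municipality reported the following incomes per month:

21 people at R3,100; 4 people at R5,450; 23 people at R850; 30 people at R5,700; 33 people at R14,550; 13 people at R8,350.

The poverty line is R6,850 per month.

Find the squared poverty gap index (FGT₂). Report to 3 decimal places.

Poor units: 23×R850, 21×R3,100, 4×R5,450, 30×R5,700 (q = 78 of N = 124).
Normalized shortfalls: (6850−850)/6850 = 0.8759 (×23); (6850−3100)/6850 = 0.5474 (×21); (6850−5450)/6850 = 0.2044 (×4); (6850−5700)/6850 = 0.1679 (×30).
Squared: 0.7672 (×23); 0.2997 (×21); 0.0418 (×4); 0.0282 (×30).
Sum = 24.952368; P₂ = 24.952368 / 124 = 0.201.

0.201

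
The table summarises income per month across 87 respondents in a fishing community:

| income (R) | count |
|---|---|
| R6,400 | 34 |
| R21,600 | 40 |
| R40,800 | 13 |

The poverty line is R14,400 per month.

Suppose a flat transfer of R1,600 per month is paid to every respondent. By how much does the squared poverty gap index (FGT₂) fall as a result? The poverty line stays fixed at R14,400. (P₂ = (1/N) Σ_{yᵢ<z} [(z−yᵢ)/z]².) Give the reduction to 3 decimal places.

0.043

Before: below the line — 34×R6,400; squared poverty gap index (FGT₂) = 0.12062.
After the R1,600 transfer: below the line — 34×R8,000; squared poverty gap index (FGT₂) = 0.07720.
Reduction = 0.12062 − 0.07720 = 0.043.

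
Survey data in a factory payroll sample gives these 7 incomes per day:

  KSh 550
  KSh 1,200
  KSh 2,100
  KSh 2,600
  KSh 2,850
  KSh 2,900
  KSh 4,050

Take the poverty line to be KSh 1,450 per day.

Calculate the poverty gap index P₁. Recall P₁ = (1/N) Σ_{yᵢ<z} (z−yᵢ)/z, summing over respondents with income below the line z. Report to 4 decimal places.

0.1133

Poor units: KSh 550, KSh 1,200 (q = 2 of N = 7).
Relative gaps: (1450−550)/1450 = 0.6207; (1450−1200)/1450 = 0.1724.
Sum of shortfalls = 0.793103; P₁ averages over all N: 0.793103 / 7 = 0.1133.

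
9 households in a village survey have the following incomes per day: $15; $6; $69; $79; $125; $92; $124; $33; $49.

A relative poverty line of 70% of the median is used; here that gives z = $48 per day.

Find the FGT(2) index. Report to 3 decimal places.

0.148

Below the line: $6, $15, $33 (q = 3 of N = 9).
Relative gaps: (48−6)/48 = 0.8750; (48−15)/48 = 0.6875; (48−33)/48 = 0.3125.
Squared: 0.7656; 0.4727; 0.0977.
Sum = 1.335938; P₂ = 1.335938 / 9 = 0.148.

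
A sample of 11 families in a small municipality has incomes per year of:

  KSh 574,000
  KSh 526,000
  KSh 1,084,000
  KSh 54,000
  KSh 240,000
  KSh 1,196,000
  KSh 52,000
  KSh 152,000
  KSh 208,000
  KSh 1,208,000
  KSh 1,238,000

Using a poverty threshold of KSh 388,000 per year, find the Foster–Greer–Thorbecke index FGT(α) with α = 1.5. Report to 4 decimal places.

0.2391

Incomes under z: KSh 52,000, KSh 54,000, KSh 152,000, KSh 208,000, KSh 240,000 (q = 5 of N = 11).
Gap ratios (z−y)/z: (388000−52000)/388000 = 0.8660; (388000−54000)/388000 = 0.8608; (388000−152000)/388000 = 0.6082; (388000−208000)/388000 = 0.4639; (388000−240000)/388000 = 0.3814.
Raised to α = 1.5: 0.80586; 0.79868; 0.47437; 0.31598; 0.23558.
Sum = 2.630480; FGT(1.5) = 2.630480 / 11 = 0.2391.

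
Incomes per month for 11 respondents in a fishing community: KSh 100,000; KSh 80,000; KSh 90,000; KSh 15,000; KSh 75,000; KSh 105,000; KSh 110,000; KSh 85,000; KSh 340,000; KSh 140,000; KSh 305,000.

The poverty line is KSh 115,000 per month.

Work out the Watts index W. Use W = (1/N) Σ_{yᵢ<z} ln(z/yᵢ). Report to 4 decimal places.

Below z: KSh 15,000, KSh 75,000, KSh 80,000, KSh 85,000, KSh 90,000, KSh 100,000, KSh 105,000, KSh 110,000 (q = 8 of N = 11).
Log gaps: ln(115000/15000) = 2.0369; ln(115000/75000) = 0.4274; ln(115000/80000) = 0.3629; ln(115000/85000) = 0.3023; ln(115000/90000) = 0.2451; ln(115000/100000) = 0.1398; ln(115000/105000) = 0.0910; ln(115000/110000) = 0.0445.
W = 3.649820 / 11 = 0.3318.

0.3318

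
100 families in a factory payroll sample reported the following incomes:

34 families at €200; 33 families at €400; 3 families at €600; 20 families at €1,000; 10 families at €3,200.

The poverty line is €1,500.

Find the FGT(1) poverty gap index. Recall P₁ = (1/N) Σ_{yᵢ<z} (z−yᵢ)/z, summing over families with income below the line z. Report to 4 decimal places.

Poor units: 34×€200, 33×€400, 3×€600, 20×€1,000 (q = 90 of N = 100).
Relative gaps: (1500−200)/1500 = 0.8667 (×34); (1500−400)/1500 = 0.7333 (×33); (1500−600)/1500 = 0.6000 (×3); (1500−1000)/1500 = 0.3333 (×20).
Sum of shortfalls = 62.133333; P₁ averages over all N: 62.133333 / 100 = 0.6213.

0.6213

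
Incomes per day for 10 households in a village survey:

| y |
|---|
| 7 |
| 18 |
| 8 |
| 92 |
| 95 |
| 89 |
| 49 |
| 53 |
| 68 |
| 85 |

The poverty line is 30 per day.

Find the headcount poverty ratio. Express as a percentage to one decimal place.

3 of the 10 households have income below 30.
H = 3/10 = 30.0%.

30.0%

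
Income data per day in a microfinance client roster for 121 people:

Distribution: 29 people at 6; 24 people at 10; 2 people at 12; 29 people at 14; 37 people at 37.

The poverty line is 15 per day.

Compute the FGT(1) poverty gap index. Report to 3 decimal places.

Poor units: 29×6, 24×10, 2×12, 29×14 (q = 84 of N = 121).
Shortfall ratios: (15−6)/15 = 0.6000 (×29); (15−10)/15 = 0.3333 (×24); (15−12)/15 = 0.2000 (×2); (15−14)/15 = 0.0667 (×29).
Σ = 27.733333. Dividing by the full population N = 121 gives P₁ = 0.229.

0.229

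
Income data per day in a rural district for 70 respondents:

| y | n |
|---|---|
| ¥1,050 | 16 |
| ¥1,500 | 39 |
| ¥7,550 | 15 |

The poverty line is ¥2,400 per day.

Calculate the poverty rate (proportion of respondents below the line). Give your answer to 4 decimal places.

0.7857

55 of the 70 respondents have income below ¥2,400.
H = 55/70 = 0.7857.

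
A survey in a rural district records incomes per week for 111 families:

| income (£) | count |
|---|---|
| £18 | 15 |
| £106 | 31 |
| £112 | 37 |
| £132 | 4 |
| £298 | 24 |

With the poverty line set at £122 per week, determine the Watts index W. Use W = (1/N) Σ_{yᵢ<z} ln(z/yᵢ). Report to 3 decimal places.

0.326

Below z: 15×£18, 31×£106, 37×£112 (q = 83 of N = 111).
Log shortfalls: ln(122/18) = 1.9136 (×15); ln(122/106) = 0.1406 (×31); ln(122/112) = 0.0855 (×37).
W = 36.227100 / 111 = 0.326.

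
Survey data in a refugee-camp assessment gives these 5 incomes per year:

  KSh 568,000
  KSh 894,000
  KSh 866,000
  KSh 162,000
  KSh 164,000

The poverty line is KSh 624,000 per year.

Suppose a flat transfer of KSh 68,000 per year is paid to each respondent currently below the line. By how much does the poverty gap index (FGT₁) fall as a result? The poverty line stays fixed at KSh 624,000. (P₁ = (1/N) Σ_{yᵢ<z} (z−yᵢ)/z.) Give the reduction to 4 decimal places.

Before: below the line — KSh 162,000, KSh 164,000, KSh 568,000; poverty gap index (FGT₁) = 0.313462.
After the KSh 68,000 transfer: below the line — KSh 230,000, KSh 232,000; poverty gap index (FGT₁) = 0.251923.
Reduction = 0.313462 − 0.251923 = 0.0615.

0.0615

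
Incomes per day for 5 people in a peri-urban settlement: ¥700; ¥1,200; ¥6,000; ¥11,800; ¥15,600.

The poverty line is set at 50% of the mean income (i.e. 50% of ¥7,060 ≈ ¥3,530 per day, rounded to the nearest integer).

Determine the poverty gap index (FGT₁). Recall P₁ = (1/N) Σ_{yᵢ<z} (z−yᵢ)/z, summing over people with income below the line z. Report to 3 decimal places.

Below the line: ¥700, ¥1,200 (q = 2 of N = 5).
Gap ratios (z−y)/z: (3530−700)/3530 = 0.8017; (3530−1200)/3530 = 0.6601.
Sum of shortfalls = 1.461756; P₁ averages over all N: 1.461756 / 5 = 0.292.

0.292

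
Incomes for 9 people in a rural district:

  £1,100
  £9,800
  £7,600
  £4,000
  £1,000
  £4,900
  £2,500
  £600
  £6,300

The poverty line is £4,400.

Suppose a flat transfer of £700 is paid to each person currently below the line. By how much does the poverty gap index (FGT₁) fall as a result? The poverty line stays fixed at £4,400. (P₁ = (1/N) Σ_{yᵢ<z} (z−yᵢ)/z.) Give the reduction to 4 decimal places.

Before: below the line — £600, £1,000, £1,100, £2,500, £4,000; poverty gap index (FGT₁) = 0.323232.
After the £700 transfer: below the line — £1,300, £1,700, £1,800, £3,200; poverty gap index (FGT₁) = 0.242424.
Reduction = 0.323232 − 0.242424 = 0.0808.

0.0808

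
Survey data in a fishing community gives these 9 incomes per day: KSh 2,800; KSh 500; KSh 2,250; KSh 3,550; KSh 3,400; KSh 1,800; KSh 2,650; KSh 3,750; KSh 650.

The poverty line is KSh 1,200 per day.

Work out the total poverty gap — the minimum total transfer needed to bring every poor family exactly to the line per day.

Poor units: KSh 500, KSh 650 (q = 2 of N = 9).
Individual gaps: 1200−500 = 700; 1200−650 = 550.
Aggregate gap = KSh 1,250.

KSh 1,250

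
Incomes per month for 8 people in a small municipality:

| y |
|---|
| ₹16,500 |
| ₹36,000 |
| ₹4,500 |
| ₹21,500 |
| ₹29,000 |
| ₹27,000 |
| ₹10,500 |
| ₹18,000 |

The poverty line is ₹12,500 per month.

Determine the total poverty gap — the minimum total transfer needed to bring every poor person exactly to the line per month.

Below the line: ₹4,500, ₹10,500 (q = 2 of N = 8).
Individual gaps: 12500−4500 = 8000; 12500−10500 = 2000.
Aggregate gap = ₹10,000.

₹10,000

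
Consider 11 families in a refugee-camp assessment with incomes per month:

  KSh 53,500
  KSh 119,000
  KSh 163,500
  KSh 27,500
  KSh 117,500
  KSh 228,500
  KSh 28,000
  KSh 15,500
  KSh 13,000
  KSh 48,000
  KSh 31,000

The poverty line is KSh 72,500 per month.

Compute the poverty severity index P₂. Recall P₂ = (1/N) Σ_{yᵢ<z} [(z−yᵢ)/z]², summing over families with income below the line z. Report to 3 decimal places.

Incomes under z: KSh 13,000, KSh 15,500, KSh 27,500, KSh 28,000, KSh 31,000, KSh 48,000, KSh 53,500 (q = 7 of N = 11).
Normalized shortfalls: (72500−13000)/72500 = 0.8207; (72500−15500)/72500 = 0.7862; (72500−27500)/72500 = 0.6207; (72500−28000)/72500 = 0.6138; (72500−31000)/72500 = 0.5724; (72500−48000)/72500 = 0.3379; (72500−53500)/72500 = 0.2621.
Squared: 0.6735; 0.6181; 0.3853; 0.3767; 0.3277; 0.1142; 0.0687.
Sum = 2.564185; P₂ = 2.564185 / 11 = 0.233.

0.233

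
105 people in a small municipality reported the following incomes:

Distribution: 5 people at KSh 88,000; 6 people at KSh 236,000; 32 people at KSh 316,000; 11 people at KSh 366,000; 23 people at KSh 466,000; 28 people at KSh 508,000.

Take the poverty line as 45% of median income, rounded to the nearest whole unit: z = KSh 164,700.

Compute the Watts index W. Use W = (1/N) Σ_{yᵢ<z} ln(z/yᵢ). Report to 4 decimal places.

Incomes under z: 5×KSh 88,000 (q = 5 of N = 105).
Log shortfalls: ln(164700/88000) = 0.6268 (×5).
W = 3.133944 / 105 = 0.0298.

0.0298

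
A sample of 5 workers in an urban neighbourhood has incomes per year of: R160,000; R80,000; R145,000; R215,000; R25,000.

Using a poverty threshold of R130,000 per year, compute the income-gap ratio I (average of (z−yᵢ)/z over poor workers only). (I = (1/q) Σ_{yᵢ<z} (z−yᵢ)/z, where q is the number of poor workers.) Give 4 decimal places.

Below the line: R25,000, R80,000 (q = 2 of N = 5).
Shortfall ratios (z−y)/z: 0.8077, 0.3846; sum = 1.192308.
I averages over the q = 2 poor units only: 1.192308 / 2 = 0.5962.

0.5962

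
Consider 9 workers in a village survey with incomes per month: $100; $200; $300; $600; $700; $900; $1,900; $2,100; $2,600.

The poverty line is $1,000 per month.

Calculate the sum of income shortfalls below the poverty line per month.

$3,200

Below z: $100, $200, $300, $600, $700, $900 (q = 6 of N = 9).
Individual gaps: 1000−100 = 900; 1000−200 = 800; 1000−300 = 700; 1000−600 = 400; 1000−700 = 300; 1000−900 = 100.
Aggregate gap = $3,200.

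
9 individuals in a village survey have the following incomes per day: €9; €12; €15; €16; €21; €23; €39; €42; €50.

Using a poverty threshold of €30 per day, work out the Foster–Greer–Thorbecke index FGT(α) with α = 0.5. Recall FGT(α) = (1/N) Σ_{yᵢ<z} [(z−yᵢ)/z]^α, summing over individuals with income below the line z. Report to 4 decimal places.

Below the line: €9, €12, €15, €16, €21, €23 (q = 6 of N = 9).
Normalized shortfalls: (30−9)/30 = 0.7000; (30−12)/30 = 0.6000; (30−15)/30 = 0.5000; (30−16)/30 = 0.4667; (30−21)/30 = 0.3000; (30−23)/30 = 0.2333.
Raised to α = 0.5: 0.83666; 0.77460; 0.70711; 0.68313; 0.54772; 0.48305.
Sum = 4.032262; FGT(0.5) = 4.032262 / 9 = 0.4480.

0.4480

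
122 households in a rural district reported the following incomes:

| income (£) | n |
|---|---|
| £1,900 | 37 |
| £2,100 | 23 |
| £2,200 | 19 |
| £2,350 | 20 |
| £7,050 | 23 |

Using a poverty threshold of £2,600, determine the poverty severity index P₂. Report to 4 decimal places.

0.0342

Poor units: 37×£1,900, 23×£2,100, 19×£2,200, 20×£2,350 (q = 99 of N = 122).
Shortfall ratios: (2600−1900)/2600 = 0.2692 (×37); (2600−2100)/2600 = 0.1923 (×23); (2600−2200)/2600 = 0.1538 (×19); (2600−2350)/2600 = 0.0962 (×20).
Squared: 0.0725 (×37); 0.0370 (×23); 0.0237 (×19); 0.0092 (×20).
Sum = 4.167160; P₂ = 4.167160 / 122 = 0.0342.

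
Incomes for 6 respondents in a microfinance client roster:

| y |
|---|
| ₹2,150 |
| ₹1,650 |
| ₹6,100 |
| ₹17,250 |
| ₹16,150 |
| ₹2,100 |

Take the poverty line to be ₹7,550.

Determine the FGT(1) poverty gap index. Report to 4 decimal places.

Incomes under z: ₹1,650, ₹2,100, ₹2,150, ₹6,100 (q = 4 of N = 6).
Gap ratios (z−y)/z: (7550−1650)/7550 = 0.7815; (7550−2100)/7550 = 0.7219; (7550−2150)/7550 = 0.7152; (7550−6100)/7550 = 0.1921.
Σ = 2.410596. Dividing by the full population N = 6 gives P₁ = 0.4018.

0.4018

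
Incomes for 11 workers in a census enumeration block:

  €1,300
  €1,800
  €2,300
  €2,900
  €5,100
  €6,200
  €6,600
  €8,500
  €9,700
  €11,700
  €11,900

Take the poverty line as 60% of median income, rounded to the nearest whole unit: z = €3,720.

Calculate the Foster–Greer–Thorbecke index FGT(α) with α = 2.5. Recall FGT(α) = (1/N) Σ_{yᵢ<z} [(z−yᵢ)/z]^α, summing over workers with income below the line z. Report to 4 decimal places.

Poor units: €1,300, €1,800, €2,300, €2,900 (q = 4 of N = 11).
Relative gaps: (3720−1300)/3720 = 0.6505; (3720−1800)/3720 = 0.5161; (3720−2300)/3720 = 0.3817; (3720−2900)/3720 = 0.2204.
Raised to α = 2.5: 0.34134; 0.19138; 0.09003; 0.02281.
Sum = 0.645553; FGT(2.5) = 0.645553 / 11 = 0.0587.

0.0587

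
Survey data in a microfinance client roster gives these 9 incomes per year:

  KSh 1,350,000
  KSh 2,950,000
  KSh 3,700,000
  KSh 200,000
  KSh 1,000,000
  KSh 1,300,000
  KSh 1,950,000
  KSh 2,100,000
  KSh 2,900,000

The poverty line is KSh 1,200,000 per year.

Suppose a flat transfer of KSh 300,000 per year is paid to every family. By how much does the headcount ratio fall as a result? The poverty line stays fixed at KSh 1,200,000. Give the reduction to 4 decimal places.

Before: below the line — KSh 200,000, KSh 1,000,000; headcount ratio = 0.222222.
After the KSh 300,000 transfer: below the line — KSh 500,000; headcount ratio = 0.111111.
Reduction = 0.222222 − 0.111111 = 0.1111.

0.1111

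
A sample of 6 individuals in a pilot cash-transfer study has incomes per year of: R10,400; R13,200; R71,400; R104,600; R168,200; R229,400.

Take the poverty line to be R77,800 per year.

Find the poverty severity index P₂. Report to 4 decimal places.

0.2411

Incomes under z: R10,400, R13,200, R71,400 (q = 3 of N = 6).
Normalized shortfalls: (77800−10400)/77800 = 0.8663; (77800−13200)/77800 = 0.8303; (77800−71400)/77800 = 0.0823.
Squared: 0.7505; 0.6895; 0.0068.
Sum = 1.446739; P₂ = 1.446739 / 6 = 0.2411.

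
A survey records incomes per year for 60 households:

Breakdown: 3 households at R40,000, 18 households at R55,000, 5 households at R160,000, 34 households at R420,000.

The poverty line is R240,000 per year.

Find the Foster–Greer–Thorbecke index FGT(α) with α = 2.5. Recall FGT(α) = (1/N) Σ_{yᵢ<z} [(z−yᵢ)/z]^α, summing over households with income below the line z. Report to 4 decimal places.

0.1935

Below the line: 3×R40,000, 18×R55,000, 5×R160,000 (q = 26 of N = 60).
Normalized shortfalls: (240000−40000)/240000 = 0.8333 (×3); (240000−55000)/240000 = 0.7708 (×18); (240000−160000)/240000 = 0.3333 (×5).
Raised to α = 2.5: 0.63394 (×3); 0.52168 (×18); 0.06415 (×5).
Sum = 11.612740; FGT(2.5) = 11.612740 / 60 = 0.1935.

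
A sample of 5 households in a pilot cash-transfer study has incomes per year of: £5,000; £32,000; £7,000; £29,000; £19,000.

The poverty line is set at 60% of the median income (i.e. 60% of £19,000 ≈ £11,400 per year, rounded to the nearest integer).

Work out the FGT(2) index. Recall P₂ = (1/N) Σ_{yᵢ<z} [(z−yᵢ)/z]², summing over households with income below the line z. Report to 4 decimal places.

Incomes under z: £5,000, £7,000 (q = 2 of N = 5).
Relative gaps: (11400−5000)/11400 = 0.5614; (11400−7000)/11400 = 0.3860.
Squared: 0.3152; 0.1490.
Sum = 0.464143; P₂ = 0.464143 / 5 = 0.0928.

0.0928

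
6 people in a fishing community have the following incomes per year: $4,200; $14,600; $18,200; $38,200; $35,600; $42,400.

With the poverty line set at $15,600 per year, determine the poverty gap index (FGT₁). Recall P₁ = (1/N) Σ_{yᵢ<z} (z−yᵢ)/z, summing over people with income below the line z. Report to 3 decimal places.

0.132

Below z: $4,200, $14,600 (q = 2 of N = 6).
Gap ratios (z−y)/z: (15600−4200)/15600 = 0.7308; (15600−14600)/15600 = 0.0641.
Sum of shortfalls = 0.794872; P₁ averages over all N: 0.794872 / 6 = 0.132.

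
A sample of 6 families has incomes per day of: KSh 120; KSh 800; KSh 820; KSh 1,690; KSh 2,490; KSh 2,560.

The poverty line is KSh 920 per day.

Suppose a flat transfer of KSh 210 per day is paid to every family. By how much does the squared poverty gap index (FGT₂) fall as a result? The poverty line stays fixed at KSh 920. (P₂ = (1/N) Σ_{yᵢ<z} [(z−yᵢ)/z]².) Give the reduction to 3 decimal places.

Before: below the line — KSh 120, KSh 800, KSh 820; squared poverty gap index (FGT₂) = 0.13083.
After the KSh 210 transfer: below the line — KSh 330; squared poverty gap index (FGT₂) = 0.06855.
Reduction = 0.13083 − 0.06855 = 0.062.

0.062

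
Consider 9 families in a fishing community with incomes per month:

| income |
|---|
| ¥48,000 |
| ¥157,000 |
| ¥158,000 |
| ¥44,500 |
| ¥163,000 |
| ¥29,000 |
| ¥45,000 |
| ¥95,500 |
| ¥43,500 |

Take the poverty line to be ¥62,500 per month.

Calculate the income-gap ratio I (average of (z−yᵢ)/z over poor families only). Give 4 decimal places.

0.3280

Below the line: ¥29,000, ¥43,500, ¥44,500, ¥45,000, ¥48,000 (q = 5 of N = 9).
Shortfall ratios (z−y)/z: 0.5360, 0.3040, 0.2880, 0.2800, 0.2320; sum = 1.640000.
I averages over the q = 5 poor units only: 1.640000 / 5 = 0.3280.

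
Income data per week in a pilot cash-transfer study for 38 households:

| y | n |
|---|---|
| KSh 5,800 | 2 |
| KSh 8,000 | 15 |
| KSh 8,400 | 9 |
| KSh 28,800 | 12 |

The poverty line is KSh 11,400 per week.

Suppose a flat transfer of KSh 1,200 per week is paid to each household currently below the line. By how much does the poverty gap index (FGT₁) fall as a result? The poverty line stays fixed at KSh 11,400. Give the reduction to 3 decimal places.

Before: below the line — 2×KSh 5,800, 15×KSh 8,000, 9×KSh 8,400; poverty gap index (FGT₁) = 0.20591.
After the KSh 1,200 transfer: below the line — 2×KSh 7,000, 15×KSh 9,200, 9×KSh 9,600; poverty gap index (FGT₁) = 0.13389.
Reduction = 0.20591 − 0.13389 = 0.072.

0.072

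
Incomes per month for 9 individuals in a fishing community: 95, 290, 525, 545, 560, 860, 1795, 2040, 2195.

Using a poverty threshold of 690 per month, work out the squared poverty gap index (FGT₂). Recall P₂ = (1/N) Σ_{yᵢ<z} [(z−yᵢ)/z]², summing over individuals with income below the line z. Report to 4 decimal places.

Poor units: 95, 290, 525, 545, 560 (q = 5 of N = 9).
Gap ratios (z−y)/z: (690−95)/690 = 0.8623; (690−290)/690 = 0.5797; (690−525)/690 = 0.2391; (690−545)/690 = 0.2101; (690−560)/690 = 0.1884.
Squared: 0.7436; 0.3361; 0.0572; 0.0442; 0.0355.
Sum = 1.216499; P₂ = 1.216499 / 9 = 0.1352.

0.1352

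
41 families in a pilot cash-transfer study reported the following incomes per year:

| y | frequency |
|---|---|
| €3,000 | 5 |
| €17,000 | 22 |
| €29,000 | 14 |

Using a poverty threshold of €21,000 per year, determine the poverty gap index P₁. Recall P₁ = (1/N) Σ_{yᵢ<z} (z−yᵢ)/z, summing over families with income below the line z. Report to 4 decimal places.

0.2067

Below the line: 5×€3,000, 22×€17,000 (q = 27 of N = 41).
Relative gaps: (21000−3000)/21000 = 0.8571 (×5); (21000−17000)/21000 = 0.1905 (×22).
Sum of shortfalls = 8.476190; P₁ averages over all N: 8.476190 / 41 = 0.2067.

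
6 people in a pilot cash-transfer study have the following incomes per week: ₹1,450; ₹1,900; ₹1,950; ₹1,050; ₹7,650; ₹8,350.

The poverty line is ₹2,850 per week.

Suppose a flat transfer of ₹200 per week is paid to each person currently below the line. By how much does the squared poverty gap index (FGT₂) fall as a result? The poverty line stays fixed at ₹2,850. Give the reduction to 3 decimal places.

0.038

Before: below the line — ₹1,050, ₹1,450, ₹1,900, ₹1,950; squared poverty gap index (FGT₂) = 0.14184.
After the ₹200 transfer: below the line — ₹1,250, ₹1,650, ₹2,100, ₹2,150; squared poverty gap index (FGT₂) = 0.10367.
Reduction = 0.14184 − 0.10367 = 0.038.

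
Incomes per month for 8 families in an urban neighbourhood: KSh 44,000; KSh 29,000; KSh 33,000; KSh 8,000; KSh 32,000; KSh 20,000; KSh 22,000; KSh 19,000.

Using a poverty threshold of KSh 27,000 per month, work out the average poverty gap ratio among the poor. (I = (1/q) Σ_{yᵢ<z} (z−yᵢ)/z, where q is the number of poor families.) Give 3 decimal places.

0.361

Below z: KSh 8,000, KSh 19,000, KSh 20,000, KSh 22,000 (q = 4 of N = 8).
Relative gaps: 0.7037, 0.2963, 0.2593, 0.1852; sum = 1.444444.
The income-gap ratio divides by q (the poor only): 1.444444 / 4 = 0.361.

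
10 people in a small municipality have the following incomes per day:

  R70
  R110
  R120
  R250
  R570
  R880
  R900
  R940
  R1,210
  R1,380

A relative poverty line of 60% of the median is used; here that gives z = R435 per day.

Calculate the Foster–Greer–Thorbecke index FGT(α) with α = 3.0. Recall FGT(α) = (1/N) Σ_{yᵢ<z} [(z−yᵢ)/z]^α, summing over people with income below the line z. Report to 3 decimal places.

Poor units: R70, R110, R120, R250 (q = 4 of N = 10).
Gap ratios (z−y)/z: (435−70)/435 = 0.8391; (435−110)/435 = 0.7471; (435−120)/435 = 0.7241; (435−250)/435 = 0.4253.
Raised to α = 3.0: 0.59076; 0.41704; 0.37972; 0.07692.
Sum = 1.464446; FGT(3.0) = 1.464446 / 10 = 0.146.

0.146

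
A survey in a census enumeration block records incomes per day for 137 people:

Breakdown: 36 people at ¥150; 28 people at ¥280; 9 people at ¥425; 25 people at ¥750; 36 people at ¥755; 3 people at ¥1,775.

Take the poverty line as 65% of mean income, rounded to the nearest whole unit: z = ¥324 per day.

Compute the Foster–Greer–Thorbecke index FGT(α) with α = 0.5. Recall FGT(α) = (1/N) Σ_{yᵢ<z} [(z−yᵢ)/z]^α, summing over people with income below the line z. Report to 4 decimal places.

Incomes under z: 36×¥150, 28×¥280 (q = 64 of N = 137).
Relative gaps: (324−150)/324 = 0.5370 (×36); (324−280)/324 = 0.1358 (×28).
Raised to α = 0.5: 0.73283 (×36); 0.36851 (×28).
Sum = 36.700200; FGT(0.5) = 36.700200 / 137 = 0.2679.

0.2679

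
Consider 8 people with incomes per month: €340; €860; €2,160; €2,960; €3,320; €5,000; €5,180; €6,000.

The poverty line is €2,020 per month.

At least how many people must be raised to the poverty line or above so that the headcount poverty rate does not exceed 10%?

Currently q = 2 of N = 8 are below the line (H = 0.250).
A headcount ratio of at most 10% allows at most ⌊0.10 × 8⌋ = 0 poor people.
So at least 2 − 0 = 2 must be lifted.

2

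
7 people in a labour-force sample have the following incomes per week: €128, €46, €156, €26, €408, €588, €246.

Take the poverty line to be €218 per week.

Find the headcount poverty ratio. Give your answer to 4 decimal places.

0.5714

4 of the 7 people have income below €218.
H = 4/7 = 0.5714.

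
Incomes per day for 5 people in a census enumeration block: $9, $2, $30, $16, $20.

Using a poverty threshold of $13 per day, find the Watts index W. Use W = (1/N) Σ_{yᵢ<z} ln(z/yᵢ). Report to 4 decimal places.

0.4479

Below the line: $2, $9 (q = 2 of N = 5).
ln(z/y) terms: ln(13/2) = 1.8718; ln(13/9) = 0.3677.
W = 2.239527 / 5 = 0.4479.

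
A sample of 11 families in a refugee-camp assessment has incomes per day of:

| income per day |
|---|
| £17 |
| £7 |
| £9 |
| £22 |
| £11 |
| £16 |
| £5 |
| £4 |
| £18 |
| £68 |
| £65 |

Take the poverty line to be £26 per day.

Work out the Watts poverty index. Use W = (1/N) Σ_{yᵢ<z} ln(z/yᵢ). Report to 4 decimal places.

Incomes under z: £4, £5, £7, £9, £11, £16, £17, £18, £22 (q = 9 of N = 11).
Log gaps: ln(26/4) = 1.8718; ln(26/5) = 1.6487; ln(26/7) = 1.3122; ln(26/9) = 1.0609; ln(26/11) = 0.8602; ln(26/16) = 0.4855; ln(26/17) = 0.4249; ln(26/18) = 0.3677; ln(26/22) = 0.1671.
W = 8.198890 / 11 = 0.7454.

0.7454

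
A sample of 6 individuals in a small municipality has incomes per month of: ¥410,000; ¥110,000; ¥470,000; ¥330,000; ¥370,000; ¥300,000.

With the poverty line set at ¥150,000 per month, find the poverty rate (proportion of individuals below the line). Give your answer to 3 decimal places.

1 of the 6 individuals have income below ¥150,000.
H = 1/6 = 0.167.

0.167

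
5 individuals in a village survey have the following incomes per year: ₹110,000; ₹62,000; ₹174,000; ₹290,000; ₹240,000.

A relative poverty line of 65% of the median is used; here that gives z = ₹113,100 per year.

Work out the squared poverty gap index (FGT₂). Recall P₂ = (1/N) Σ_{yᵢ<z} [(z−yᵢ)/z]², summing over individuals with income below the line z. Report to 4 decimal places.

0.0410

Below the line: ₹62,000, ₹110,000 (q = 2 of N = 5).
Gap ratios (z−y)/z: (113100−62000)/113100 = 0.4518; (113100−110000)/113100 = 0.0274.
Squared: 0.2041; 0.0008.
Sum = 0.204886; P₂ = 0.204886 / 5 = 0.0410.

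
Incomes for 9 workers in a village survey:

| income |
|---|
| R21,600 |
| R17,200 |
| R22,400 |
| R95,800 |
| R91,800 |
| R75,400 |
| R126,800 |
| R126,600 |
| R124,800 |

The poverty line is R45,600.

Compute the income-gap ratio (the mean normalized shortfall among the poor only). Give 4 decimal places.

0.5526

Below z: R17,200, R21,600, R22,400 (q = 3 of N = 9).
Relative gaps: 0.6228, 0.5263, 0.5088; sum = 1.657895.
The income-gap ratio divides by q (the poor only): 1.657895 / 3 = 0.5526.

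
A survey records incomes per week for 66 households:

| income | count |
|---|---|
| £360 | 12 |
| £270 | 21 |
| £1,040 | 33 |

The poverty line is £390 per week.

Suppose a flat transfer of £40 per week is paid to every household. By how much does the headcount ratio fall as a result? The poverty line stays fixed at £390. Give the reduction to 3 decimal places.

Before: below the line — 21×£270, 12×£360; headcount ratio = 0.50000.
After the £40 transfer: below the line — 21×£310; headcount ratio = 0.31818.
Reduction = 0.50000 − 0.31818 = 0.182.

0.182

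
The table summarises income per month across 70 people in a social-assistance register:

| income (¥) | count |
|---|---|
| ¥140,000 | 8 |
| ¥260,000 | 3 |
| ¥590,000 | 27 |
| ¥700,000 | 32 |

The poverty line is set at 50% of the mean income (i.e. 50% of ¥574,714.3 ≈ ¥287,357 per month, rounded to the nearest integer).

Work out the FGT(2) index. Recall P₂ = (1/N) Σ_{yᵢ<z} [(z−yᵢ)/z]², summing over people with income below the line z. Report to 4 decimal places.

Below z: 8×¥140,000, 3×¥260,000 (q = 11 of N = 70).
Normalized shortfalls: (287357−140000)/287357 = 0.5128 (×8); (287357−260000)/287357 = 0.0952 (×3).
Squared: 0.2630 (×8); 0.0091 (×3).
Sum = 2.130910; P₂ = 2.130910 / 70 = 0.0304.

0.0304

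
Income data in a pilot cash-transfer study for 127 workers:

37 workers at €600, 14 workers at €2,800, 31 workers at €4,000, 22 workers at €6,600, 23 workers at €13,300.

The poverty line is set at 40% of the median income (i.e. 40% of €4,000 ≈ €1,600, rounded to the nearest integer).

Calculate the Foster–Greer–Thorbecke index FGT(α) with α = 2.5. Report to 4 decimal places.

Below the line: 37×€600 (q = 37 of N = 127).
Normalized shortfalls: (1600−600)/1600 = 0.6250 (×37).
Raised to α = 2.5: 0.30882 (×37).
Sum = 11.426199; FGT(2.5) = 11.426199 / 127 = 0.0900.

0.0900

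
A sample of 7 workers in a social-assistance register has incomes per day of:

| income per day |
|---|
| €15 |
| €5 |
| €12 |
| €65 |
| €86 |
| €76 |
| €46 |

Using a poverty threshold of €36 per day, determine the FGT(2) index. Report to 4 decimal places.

0.2180

Below the line: €5, €12, €15 (q = 3 of N = 7).
Shortfall ratios: (36−5)/36 = 0.8611; (36−12)/36 = 0.6667; (36−15)/36 = 0.5833.
Squared: 0.7415; 0.4444; 0.3403.
Sum = 1.526235; P₂ = 1.526235 / 7 = 0.2180.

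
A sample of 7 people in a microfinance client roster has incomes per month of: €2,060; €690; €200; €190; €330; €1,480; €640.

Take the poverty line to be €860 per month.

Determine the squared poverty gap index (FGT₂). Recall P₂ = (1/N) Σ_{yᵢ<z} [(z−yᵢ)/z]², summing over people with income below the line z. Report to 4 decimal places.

Poor units: €190, €200, €330, €640, €690 (q = 5 of N = 7).
Relative gaps: (860−190)/860 = 0.7791; (860−200)/860 = 0.7674; (860−330)/860 = 0.6163; (860−640)/860 = 0.2558; (860−690)/860 = 0.1977.
Squared: 0.6069; 0.5890; 0.3798; 0.0654; 0.0391.
Sum = 1.680233; P₂ = 1.680233 / 7 = 0.2400.

0.2400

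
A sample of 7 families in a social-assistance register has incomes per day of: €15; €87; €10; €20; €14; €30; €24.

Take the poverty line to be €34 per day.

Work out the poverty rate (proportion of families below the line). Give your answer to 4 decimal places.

6 of the 7 families have income below €34.
H = 6/7 = 0.8571.

0.8571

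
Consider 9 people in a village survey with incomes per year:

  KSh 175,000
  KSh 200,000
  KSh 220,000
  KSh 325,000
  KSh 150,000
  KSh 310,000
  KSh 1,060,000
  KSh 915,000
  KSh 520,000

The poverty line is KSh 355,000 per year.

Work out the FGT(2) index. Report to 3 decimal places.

0.105

Incomes under z: KSh 150,000, KSh 175,000, KSh 200,000, KSh 220,000, KSh 310,000, KSh 325,000 (q = 6 of N = 9).
Shortfall ratios: (355000−150000)/355000 = 0.5775; (355000−175000)/355000 = 0.5070; (355000−200000)/355000 = 0.4366; (355000−220000)/355000 = 0.3803; (355000−310000)/355000 = 0.1268; (355000−325000)/355000 = 0.0845.
Squared: 0.3335; 0.2571; 0.1906; 0.1446; 0.0161; 0.0071.
Sum = 0.949018; P₂ = 0.949018 / 9 = 0.105.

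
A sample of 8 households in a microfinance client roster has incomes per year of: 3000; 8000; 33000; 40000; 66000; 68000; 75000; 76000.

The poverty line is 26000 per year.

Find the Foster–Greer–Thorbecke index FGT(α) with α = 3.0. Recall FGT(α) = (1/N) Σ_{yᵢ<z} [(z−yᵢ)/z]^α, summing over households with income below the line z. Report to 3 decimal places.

0.128

Below z: 3000, 8000 (q = 2 of N = 8).
Relative gaps: (26000−3000)/26000 = 0.8846; (26000−8000)/26000 = 0.6923.
Raised to α = 3.0: 0.69225; 0.33182.
Sum = 1.024067; FGT(3.0) = 1.024067 / 8 = 0.128.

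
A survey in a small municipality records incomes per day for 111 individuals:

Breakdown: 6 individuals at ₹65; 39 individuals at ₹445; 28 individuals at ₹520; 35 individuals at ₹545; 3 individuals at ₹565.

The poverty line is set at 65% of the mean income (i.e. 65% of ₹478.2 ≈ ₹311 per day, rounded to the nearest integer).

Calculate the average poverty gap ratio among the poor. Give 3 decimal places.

Below z: 6×₹65 (q = 6 of N = 111).
Shortfall ratios (z−y)/z: 0.7910 (×6); sum = 4.745981.
I averages over the q = 6 poor units only: 4.745981 / 6 = 0.791.

0.791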